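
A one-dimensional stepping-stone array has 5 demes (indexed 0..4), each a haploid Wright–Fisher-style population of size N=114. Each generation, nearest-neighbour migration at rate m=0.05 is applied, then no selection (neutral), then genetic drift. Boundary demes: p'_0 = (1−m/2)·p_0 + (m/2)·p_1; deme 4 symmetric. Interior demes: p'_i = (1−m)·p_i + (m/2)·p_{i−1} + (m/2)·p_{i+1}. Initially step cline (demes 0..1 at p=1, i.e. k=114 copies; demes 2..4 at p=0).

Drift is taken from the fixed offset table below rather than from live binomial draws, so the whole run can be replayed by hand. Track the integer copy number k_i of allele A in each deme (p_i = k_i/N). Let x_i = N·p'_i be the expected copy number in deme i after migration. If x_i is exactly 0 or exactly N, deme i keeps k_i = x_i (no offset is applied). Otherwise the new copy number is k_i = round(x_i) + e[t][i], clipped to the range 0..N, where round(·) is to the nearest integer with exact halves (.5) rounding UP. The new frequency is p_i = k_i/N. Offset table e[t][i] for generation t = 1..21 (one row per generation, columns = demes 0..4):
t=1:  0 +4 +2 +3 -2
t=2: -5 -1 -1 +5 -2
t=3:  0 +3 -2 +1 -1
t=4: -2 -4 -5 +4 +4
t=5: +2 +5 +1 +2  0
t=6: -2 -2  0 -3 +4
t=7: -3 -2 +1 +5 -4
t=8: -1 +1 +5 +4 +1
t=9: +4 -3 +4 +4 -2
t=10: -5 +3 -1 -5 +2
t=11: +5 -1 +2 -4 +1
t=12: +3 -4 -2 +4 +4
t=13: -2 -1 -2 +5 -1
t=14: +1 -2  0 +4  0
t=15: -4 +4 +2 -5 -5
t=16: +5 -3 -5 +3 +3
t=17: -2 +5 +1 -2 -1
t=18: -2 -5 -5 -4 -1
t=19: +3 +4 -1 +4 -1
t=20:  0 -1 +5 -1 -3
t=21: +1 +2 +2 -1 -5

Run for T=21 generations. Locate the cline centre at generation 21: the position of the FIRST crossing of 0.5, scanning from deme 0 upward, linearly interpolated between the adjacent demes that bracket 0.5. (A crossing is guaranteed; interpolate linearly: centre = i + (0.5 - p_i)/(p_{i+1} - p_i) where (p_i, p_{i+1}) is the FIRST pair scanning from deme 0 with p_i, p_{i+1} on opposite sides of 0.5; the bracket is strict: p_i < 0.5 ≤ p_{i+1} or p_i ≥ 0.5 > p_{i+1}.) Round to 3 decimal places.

1.565

t=0: k=[114 114 0 0 0]
t=1: x=[114.0000 111.1500 2.8500 0.0000 0.0000] k=[114 114 5 0 0]
t=2: x=[114.0000 111.2750 7.6000 0.1250 0.0000] k=[114 110 7 5 0]
t=3: x=[113.9000 107.5250 9.5250 4.9250 0.1250] k=[114 111 8 6 0]
t=4: x=[113.9250 108.5000 10.5250 5.9000 0.1500] k=[112 105 6 10 4]
t=5: x=[111.8250 102.7000 8.5750 9.7500 4.1500] k=[114 108 10 12 4]
t=6: x=[113.8500 105.7000 12.5000 11.7500 4.2000] k=[112 104 13 9 8]
t=7: x=[111.8000 101.9250 15.1750 9.0750 8.0250] k=[109 100 16 14 4]
t=8: x=[108.7750 98.1250 18.0500 13.8000 4.2500] k=[108 99 23 18 5]
t=9: x=[107.7750 97.3250 24.7750 17.8000 5.3250] k=[112 94 29 22 3]
t=10: x=[111.5500 92.8250 30.4500 21.7000 3.4750] k=[107 96 29 17 5]
t=11: x=[106.7250 94.6000 30.3750 17.0000 5.3000] k=[112 94 32 13 6]
t=12: x=[111.5500 92.9000 33.0750 13.3000 6.1750] k=[114 89 31 17 10]
t=13: x=[113.3750 88.1750 32.1000 17.1750 10.1750] k=[111 87 30 22 9]
t=14: x=[110.4000 86.1750 31.2250 21.8750 9.3250] k=[111 84 31 26 9]
t=15: x=[110.3250 83.3500 32.2000 25.7000 9.4250] k=[106 87 34 21 4]
t=16: x=[105.5250 86.1500 35.0000 20.9000 4.4250] k=[111 83 30 24 7]
t=17: x=[110.3000 82.3750 31.1750 23.7250 7.4250] k=[108 87 32 22 6]
t=18: x=[107.4750 86.1500 33.1250 21.8500 6.4000] k=[105 81 28 18 5]
t=19: x=[104.4000 80.2750 29.0750 17.9250 5.3250] k=[107 84 28 22 4]
t=20: x=[106.4250 83.1750 29.2500 21.7000 4.4500] k=[106 82 34 21 1]
t=21: x=[105.4000 81.4000 34.8750 20.8250 1.5000] k=[106 83 37 20 0]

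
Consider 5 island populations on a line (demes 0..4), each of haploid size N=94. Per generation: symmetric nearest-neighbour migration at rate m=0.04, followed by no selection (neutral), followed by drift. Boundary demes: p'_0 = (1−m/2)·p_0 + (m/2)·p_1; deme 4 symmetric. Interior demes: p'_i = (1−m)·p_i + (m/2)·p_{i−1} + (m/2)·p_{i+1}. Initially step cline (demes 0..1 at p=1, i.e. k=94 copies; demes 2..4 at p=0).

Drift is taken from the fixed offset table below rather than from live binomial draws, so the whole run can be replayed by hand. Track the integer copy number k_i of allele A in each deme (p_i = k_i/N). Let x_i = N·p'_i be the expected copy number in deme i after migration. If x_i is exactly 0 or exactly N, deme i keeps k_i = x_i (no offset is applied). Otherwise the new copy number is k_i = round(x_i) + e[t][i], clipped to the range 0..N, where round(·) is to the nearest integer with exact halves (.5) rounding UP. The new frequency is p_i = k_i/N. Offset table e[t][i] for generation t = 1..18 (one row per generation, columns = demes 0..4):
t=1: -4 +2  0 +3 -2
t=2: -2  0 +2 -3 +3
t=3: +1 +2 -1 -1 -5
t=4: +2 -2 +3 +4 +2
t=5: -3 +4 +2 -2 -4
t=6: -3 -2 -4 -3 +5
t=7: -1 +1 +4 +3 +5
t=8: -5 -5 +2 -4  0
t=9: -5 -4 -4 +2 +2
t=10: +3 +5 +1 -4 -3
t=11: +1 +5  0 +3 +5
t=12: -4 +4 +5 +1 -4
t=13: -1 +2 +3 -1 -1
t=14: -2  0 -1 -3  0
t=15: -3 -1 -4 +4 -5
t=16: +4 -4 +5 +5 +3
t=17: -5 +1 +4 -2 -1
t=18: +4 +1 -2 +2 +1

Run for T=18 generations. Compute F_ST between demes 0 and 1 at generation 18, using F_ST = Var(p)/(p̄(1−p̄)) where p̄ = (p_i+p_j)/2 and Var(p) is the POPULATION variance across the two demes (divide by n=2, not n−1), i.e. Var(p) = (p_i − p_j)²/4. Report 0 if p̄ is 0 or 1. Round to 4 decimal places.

0.0069

t=0: k=[94 94 0 0 0]
t=1: x=[94.0000 92.1200 1.8800 0.0000 0.0000] k=[94 94 2 0 0]
t=2: x=[94.0000 92.1600 3.8000 0.0400 0.0000] k=[94 92 6 0 0]
t=3: x=[93.9600 90.3200 7.6000 0.1200 0.0000] k=[94 92 7 0 0]
t=4: x=[93.9600 90.3400 8.5600 0.1400 0.0000] k=[94 88 12 4 0]
t=5: x=[93.8800 86.6000 13.3600 4.0800 0.0800] k=[91 91 15 2 0]
t=6: x=[91.0000 89.4800 16.2600 2.2200 0.0400] k=[88 87 12 0 5]
t=7: x=[87.9800 85.5200 13.2600 0.3400 4.9000] k=[87 87 17 3 10]
t=8: x=[87.0000 85.6000 18.1200 3.4200 9.8600] k=[82 81 20 0 10]
t=9: x=[81.9800 79.8000 20.8200 0.6000 9.8000] k=[77 76 17 3 12]
t=10: x=[76.9800 74.8400 17.9000 3.4600 11.8200] k=[80 80 19 0 9]
t=11: x=[80.0000 78.7800 19.8400 0.5600 8.8200] k=[81 84 20 4 14]
t=12: x=[81.0600 82.6600 20.9600 4.5200 13.8000] k=[77 87 26 6 10]
t=13: x=[77.2000 85.5800 26.8200 6.4800 9.9200] k=[76 88 30 5 9]
t=14: x=[76.2400 86.6000 30.6600 5.5800 8.9200] k=[74 87 30 3 9]
t=15: x=[74.2600 85.6000 30.6000 3.6600 8.8800] k=[71 85 27 8 4]
t=16: x=[71.2800 83.5600 27.7800 8.3000 4.0800] k=[75 80 33 13 7]
t=17: x=[75.1000 78.9600 33.5400 13.2800 7.1200] k=[70 80 38 11 6]
t=18: x=[70.2000 78.9600 38.3000 11.4400 6.1000] k=[74 80 36 13 7]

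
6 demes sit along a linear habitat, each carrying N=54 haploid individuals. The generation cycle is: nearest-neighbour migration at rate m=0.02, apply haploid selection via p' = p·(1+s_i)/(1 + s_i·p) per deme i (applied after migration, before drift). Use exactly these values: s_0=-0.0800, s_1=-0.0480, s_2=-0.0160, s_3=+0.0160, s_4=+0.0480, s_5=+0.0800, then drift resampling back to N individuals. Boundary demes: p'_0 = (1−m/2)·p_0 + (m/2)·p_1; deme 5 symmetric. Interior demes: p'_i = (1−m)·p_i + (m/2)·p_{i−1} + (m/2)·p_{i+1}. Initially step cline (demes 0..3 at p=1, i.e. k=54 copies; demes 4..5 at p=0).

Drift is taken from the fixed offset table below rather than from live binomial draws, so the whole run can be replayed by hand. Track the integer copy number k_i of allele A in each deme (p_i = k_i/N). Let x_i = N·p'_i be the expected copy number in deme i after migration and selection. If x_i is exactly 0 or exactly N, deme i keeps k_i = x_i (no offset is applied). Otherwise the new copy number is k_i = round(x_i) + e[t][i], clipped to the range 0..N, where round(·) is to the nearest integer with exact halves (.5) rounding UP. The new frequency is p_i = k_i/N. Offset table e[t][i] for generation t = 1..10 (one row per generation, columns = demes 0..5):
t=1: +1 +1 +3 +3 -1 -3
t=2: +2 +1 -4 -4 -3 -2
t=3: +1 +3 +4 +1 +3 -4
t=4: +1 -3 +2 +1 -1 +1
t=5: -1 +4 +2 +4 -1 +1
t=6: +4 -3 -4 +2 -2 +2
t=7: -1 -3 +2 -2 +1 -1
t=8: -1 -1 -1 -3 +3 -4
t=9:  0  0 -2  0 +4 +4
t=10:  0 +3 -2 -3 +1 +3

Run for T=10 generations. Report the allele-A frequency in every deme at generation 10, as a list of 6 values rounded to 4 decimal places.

t=0: k=[54 54 54 54 0 0]
t=1: x=[54.0000 54.0000 54.0000 53.4684 0.5656 0.0000] k=[54 54 54 54 0 0]
t=2: x=[54.0000 54.0000 54.0000 53.4684 0.5656 0.0000] k=[54 54 54 49 0 0]
t=3: x=[54.0000 54.0000 53.9492 48.6372 0.5133 0.0000] k=[54 54 54 50 4 0]
t=4: x=[54.0000 54.0000 53.9594 49.6440 4.6140 0.0432] k=[54 54 54 51 4 1]
t=5: x=[54.0000 54.0000 53.9695 50.6108 4.6348 1.1107] k=[54 54 54 54 4 2]
t=6: x=[54.0000 54.0000 54.0000 53.5078 4.6764 2.1751] k=[54 54 54 54 3 4]
t=7: x=[54.0000 54.0000 54.0000 53.4980 3.6775 4.2839] k=[54 54 54 51 5 3]
t=8: x=[54.0000 54.0000 53.9695 50.6206 5.6737 3.2471] k=[54 54 53 48 9 0]
t=9: x=[54.0000 53.9895 52.9434 47.7483 9.6665 0.0972] k=[54 54 51 48 14 4]
t=10: x=[54.0000 53.9685 50.9540 47.7779 14.7370 4.4013] k=[54 54 49 45 16 7]

[1.0000, 1.0000, 0.9074, 0.8333, 0.2963, 0.1296]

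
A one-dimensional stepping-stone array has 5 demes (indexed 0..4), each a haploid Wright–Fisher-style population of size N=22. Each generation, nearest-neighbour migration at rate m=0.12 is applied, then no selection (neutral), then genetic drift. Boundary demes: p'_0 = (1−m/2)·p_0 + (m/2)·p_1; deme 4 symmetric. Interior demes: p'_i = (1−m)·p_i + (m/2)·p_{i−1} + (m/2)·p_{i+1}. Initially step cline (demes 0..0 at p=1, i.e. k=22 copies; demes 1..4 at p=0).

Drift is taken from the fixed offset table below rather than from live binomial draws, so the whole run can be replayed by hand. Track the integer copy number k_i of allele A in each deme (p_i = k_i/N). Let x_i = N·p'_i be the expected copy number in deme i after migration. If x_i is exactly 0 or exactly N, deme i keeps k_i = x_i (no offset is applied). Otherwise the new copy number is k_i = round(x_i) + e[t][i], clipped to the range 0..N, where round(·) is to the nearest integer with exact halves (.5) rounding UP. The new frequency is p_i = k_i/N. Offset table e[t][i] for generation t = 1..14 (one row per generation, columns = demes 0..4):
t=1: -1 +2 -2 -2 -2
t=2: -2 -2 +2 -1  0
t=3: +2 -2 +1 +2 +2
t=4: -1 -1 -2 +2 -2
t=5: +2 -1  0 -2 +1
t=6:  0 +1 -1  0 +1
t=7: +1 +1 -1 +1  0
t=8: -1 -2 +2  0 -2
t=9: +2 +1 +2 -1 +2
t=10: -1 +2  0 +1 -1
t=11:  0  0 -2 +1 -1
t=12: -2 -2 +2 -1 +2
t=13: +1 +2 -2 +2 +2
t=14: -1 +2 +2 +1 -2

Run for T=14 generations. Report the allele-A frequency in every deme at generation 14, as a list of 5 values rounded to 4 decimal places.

[0.5000, 0.4545, 0.2273, 0.2727, 0.0909]

t=0: k=[22 0 0 0 0]
t=1: x=[20.6800 1.3200 0.0000 0.0000 0.0000] k=[20 3 0 0 0]
t=2: x=[18.9800 3.8400 0.1800 0.0000 0.0000] k=[17 2 2 0 0]
t=3: x=[16.1000 2.9000 1.8800 0.1200 0.0000] k=[18 1 3 2 0]
t=4: x=[16.9800 2.1400 2.8200 1.9400 0.1200] k=[16 1 1 4 0]
t=5: x=[15.1000 1.9000 1.1800 3.5800 0.2400] k=[17 1 1 2 1]
t=6: x=[16.0400 1.9600 1.0600 1.8800 1.0600] k=[16 3 0 2 2]
t=7: x=[15.2200 3.6000 0.3000 1.8800 2.0000] k=[16 5 0 3 2]
t=8: x=[15.3400 5.3600 0.4800 2.7600 2.0600] k=[14 3 2 3 0]
t=9: x=[13.3400 3.6000 2.1200 2.7600 0.1800] k=[15 5 4 2 2]
t=10: x=[14.4000 5.5400 3.9400 2.1200 2.0000] k=[13 8 4 3 1]
t=11: x=[12.7000 8.0600 4.1800 2.9400 1.1200] k=[13 8 2 4 0]
t=12: x=[12.7000 7.9400 2.4800 3.6400 0.2400] k=[11 6 4 3 2]
t=13: x=[10.7000 6.1800 4.0600 3.0000 2.0600] k=[12 8 2 5 4]
t=14: x=[11.7600 7.8800 2.5400 4.7600 4.0600] k=[11 10 5 6 2]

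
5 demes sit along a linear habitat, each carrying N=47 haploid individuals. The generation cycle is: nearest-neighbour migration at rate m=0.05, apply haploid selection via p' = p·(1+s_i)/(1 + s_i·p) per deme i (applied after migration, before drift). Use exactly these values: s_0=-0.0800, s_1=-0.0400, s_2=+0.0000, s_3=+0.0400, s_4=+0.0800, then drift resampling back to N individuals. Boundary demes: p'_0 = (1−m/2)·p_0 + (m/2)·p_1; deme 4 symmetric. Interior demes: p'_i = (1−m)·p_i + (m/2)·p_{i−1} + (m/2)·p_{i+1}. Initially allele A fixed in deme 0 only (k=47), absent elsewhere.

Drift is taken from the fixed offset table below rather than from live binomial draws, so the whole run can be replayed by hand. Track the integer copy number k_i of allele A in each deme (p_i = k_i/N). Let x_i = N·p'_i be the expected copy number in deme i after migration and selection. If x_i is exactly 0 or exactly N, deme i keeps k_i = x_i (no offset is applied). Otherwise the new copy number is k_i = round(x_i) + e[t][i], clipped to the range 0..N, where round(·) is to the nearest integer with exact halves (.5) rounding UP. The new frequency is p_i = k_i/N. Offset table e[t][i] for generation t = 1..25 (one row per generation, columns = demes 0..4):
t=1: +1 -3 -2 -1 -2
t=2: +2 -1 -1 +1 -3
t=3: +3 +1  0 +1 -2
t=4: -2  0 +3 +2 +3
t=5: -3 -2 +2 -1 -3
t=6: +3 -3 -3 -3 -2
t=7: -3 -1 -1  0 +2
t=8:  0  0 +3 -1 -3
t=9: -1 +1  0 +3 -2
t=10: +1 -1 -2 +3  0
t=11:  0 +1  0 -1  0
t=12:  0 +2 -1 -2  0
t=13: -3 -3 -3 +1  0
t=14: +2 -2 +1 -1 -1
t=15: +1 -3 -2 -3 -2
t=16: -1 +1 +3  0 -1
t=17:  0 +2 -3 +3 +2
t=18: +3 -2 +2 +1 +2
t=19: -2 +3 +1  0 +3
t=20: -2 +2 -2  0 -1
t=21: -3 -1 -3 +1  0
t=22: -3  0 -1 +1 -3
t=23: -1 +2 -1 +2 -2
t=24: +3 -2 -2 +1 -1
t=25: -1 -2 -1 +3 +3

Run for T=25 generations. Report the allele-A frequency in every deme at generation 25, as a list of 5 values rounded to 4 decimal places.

[0.1277, 0.0638, 0.0000, 0.1702, 0.0638]

t=0: k=[47 0 0 0 0]
t=1: x=[45.7256 1.1291 0.0000 0.0000 0.0000] k=[47 0 0 0 0]
t=2: x=[45.7256 1.1291 0.0000 0.0000 0.0000] k=[47 0 0 0 0]
t=3: x=[45.7256 1.1291 0.0000 0.0000 0.0000] k=[47 2 0 0 0]
t=4: x=[45.7797 2.9597 0.0500 0.0000 0.0000] k=[44 3 3 0 0]
t=5: x=[42.6573 3.8773 2.9250 0.0780 0.0000] k=[40 2 5 0 0]
t=6: x=[38.4840 2.9115 4.8000 0.1300 0.0000] k=[41 0 2 0 0]
t=7: x=[39.4621 1.0329 1.9000 0.0520 0.0000] k=[36 0 1 0 0]
t=8: x=[34.3439 0.8887 0.9500 0.0260 0.0000] k=[34 1 4 0 0]
t=9: x=[32.3476 1.8270 3.8250 0.1040 0.0000] k=[31 3 4 3 0]
t=10: x=[29.3919 3.5874 3.9500 3.0603 0.0810] k=[30 3 2 6 0]
t=11: x=[28.3964 3.5149 2.1250 5.9509 0.1620] k=[28 5 2 5 0]
t=12: x=[26.4665 5.3048 2.1500 4.9717 0.1350] k=[26 7 1 3 0]
t=13: x=[24.5496 7.0761 1.2000 2.9827 0.0810] k=[22 4 0 4 0]
t=14: x=[20.5809 4.1915 0.2000 3.9393 0.1080] k=[23 2 1 3 0]
t=15: x=[21.4995 2.4051 1.0750 2.9827 0.0810] k=[22 0 0 0 0]
t=16: x=[20.4818 0.5282 0.0000 0.0000 0.0000] k=[19 2 0 0 0]
t=17: x=[17.6469 2.2846 0.0500 0.0000 0.0000] k=[18 4 0 0 0]
t=18: x=[16.7409 4.0948 0.1000 0.0000 0.0000] k=[20 2 2 0 0]
t=19: x=[18.6051 2.3569 1.9500 0.0520 0.0000] k=[17 5 3 0 0]
t=20: x=[15.8135 5.0626 2.9750 0.0780 0.0000] k=[14 7 1 0 0]
t=21: x=[13.0255 6.7846 1.1250 0.0260 0.0000] k=[10 6 0 1 0]
t=22: x=[9.2641 5.7411 0.1750 0.9872 0.0270] k=[6 6 0 2 0]
t=23: x=[5.5770 5.6441 0.2000 1.9728 0.0540] k=[5 8 0 4 0]
t=24: x=[4.7097 7.4651 0.3000 3.9393 0.1080] k=[8 5 0 5 0]
t=25: x=[7.3907 4.7721 0.2500 4.9201 0.1350] k=[6 3 0 8 3]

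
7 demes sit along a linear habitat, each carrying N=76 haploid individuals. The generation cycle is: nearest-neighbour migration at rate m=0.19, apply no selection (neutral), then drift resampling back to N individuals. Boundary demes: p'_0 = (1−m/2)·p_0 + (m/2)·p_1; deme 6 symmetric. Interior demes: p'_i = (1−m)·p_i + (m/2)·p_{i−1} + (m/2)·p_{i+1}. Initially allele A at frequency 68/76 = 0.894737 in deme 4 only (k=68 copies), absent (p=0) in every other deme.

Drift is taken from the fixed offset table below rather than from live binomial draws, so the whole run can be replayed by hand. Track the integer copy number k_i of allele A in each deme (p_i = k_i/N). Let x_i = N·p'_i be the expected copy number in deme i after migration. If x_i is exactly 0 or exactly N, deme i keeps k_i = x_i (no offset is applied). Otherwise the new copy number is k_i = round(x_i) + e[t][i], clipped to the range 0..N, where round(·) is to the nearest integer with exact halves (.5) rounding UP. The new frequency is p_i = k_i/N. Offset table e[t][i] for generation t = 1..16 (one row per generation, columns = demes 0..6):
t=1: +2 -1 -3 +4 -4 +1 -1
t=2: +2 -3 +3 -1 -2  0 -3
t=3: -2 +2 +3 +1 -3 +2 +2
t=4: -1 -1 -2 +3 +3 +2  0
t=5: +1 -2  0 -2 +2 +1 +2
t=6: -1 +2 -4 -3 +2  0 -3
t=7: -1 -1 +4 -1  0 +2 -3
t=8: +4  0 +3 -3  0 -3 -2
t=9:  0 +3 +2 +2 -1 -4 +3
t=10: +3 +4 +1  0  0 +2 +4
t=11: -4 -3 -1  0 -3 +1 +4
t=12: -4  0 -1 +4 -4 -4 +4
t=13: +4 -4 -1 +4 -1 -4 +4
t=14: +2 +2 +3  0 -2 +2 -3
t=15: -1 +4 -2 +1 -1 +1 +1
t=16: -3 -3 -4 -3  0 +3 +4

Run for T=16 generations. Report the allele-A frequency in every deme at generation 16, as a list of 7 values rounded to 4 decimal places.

t=0: k=[0 0 0 0 68 0 0]
t=1: x=[0.0000 0.0000 0.0000 6.4600 55.0800 6.4600 0.0000] k=[0 0 0 10 51 7 0]
t=2: x=[0.0000 0.0000 0.9500 12.9450 42.9250 10.5150 0.6650] k=[0 0 4 12 41 11 0]
t=3: x=[0.0000 0.3800 4.3800 13.9950 35.3950 12.8050 1.0450] k=[0 2 7 15 32 15 3]
t=4: x=[0.1900 2.2850 7.2850 15.8550 28.7700 15.4750 4.1400] k=[0 1 5 19 32 17 4]
t=5: x=[0.0950 1.2850 5.9500 18.9050 29.3400 17.1900 5.2350] k=[1 0 6 17 31 18 7]
t=6: x=[0.9050 0.6650 6.4750 17.2850 28.4350 18.1900 8.0450] k=[0 3 2 14 30 18 5]
t=7: x=[0.2850 2.6200 3.2350 14.3800 27.3400 17.9050 6.2350] k=[0 2 7 13 27 20 3]
t=8: x=[0.1900 2.2850 7.0950 13.7600 25.0050 19.0500 4.6150] k=[4 2 10 11 25 16 3]
t=9: x=[3.8100 2.9500 9.3350 12.2350 22.8150 15.6200 4.2350] k=[4 6 11 14 22 12 7]
t=10: x=[4.1900 6.2850 10.8100 14.4750 20.2900 12.4750 7.4750] k=[7 10 12 14 20 14 11]
t=11: x=[7.2850 9.9050 12.0000 14.3800 18.8600 14.2850 11.2850] k=[3 7 11 14 16 15 15]
t=12: x=[3.3800 7.0000 10.9050 13.9050 15.7150 15.0950 15.0000] k=[0 7 10 18 12 11 19]
t=13: x=[0.6650 6.6200 10.4750 16.6700 12.4750 11.8550 18.2400] k=[5 3 9 21 11 8 22]
t=14: x=[4.8100 3.7600 9.5700 18.9100 11.6650 9.6150 20.6700] k=[7 6 13 19 10 12 18]
t=15: x=[6.9050 6.7600 12.9050 17.5750 11.0450 12.3800 17.4300] k=[6 11 11 19 10 13 18]
t=16: x=[6.4750 10.5250 11.7600 17.3850 11.1400 13.1900 17.5250] k=[3 8 8 14 11 16 22]

[0.0395, 0.1053, 0.1053, 0.1842, 0.1447, 0.2105, 0.2895]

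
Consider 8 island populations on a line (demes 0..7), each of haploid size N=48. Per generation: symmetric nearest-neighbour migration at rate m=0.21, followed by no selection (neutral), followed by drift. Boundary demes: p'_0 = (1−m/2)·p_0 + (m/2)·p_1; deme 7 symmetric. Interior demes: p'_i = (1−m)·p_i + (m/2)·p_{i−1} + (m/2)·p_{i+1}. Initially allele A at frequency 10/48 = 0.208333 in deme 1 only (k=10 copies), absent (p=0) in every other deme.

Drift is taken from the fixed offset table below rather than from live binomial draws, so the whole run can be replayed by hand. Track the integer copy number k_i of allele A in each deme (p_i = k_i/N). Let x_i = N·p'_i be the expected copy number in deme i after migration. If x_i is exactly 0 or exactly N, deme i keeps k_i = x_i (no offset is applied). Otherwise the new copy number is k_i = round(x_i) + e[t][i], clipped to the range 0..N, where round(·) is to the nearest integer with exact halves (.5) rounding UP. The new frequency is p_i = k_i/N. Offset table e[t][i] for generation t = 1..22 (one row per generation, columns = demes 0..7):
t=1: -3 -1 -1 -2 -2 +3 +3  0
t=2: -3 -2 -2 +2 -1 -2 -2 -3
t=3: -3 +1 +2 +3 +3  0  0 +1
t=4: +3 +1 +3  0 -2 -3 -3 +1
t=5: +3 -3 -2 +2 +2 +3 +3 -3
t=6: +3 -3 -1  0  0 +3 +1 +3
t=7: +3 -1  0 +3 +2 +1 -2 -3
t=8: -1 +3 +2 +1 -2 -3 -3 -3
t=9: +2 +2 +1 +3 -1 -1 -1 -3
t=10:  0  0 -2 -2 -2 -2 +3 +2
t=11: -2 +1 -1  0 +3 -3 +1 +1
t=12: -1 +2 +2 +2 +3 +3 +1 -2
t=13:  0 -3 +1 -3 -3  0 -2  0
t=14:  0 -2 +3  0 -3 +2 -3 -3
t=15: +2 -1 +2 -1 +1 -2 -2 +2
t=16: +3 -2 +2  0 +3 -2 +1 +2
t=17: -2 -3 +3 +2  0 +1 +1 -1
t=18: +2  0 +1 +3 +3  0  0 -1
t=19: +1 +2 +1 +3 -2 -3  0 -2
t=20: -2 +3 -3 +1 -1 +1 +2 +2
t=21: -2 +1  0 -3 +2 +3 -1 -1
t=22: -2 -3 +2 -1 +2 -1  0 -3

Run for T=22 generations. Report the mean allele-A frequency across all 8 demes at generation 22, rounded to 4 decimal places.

t=0: k=[0 10 0 0 0 0 0 0]
t=1: x=[1.0500 7.9000 1.0500 0.0000 0.0000 0.0000 0.0000 0.0000] k=[0 7 0 0 0 0 0 0]
t=2: x=[0.7350 5.5300 0.7350 0.0000 0.0000 0.0000 0.0000 0.0000] k=[0 4 0 0 0 0 0 0]
t=3: x=[0.4200 3.1600 0.4200 0.0000 0.0000 0.0000 0.0000 0.0000] k=[0 4 2 0 0 0 0 0]
t=4: x=[0.4200 3.3700 2.0000 0.2100 0.0000 0.0000 0.0000 0.0000] k=[3 4 5 0 0 0 0 0]
t=5: x=[3.1050 4.0000 4.3700 0.5250 0.0000 0.0000 0.0000 0.0000] k=[6 1 2 3 0 0 0 0]
t=6: x=[5.4750 1.6300 2.0000 2.5800 0.3150 0.0000 0.0000 0.0000] k=[8 0 1 3 0 0 0 0]
t=7: x=[7.1600 0.9450 1.1050 2.4750 0.3150 0.0000 0.0000 0.0000] k=[10 0 1 5 2 0 0 0]
t=8: x=[8.9500 1.1550 1.3150 4.2650 2.1050 0.2100 0.0000 0.0000] k=[8 4 3 5 0 0 0 0]
t=9: x=[7.5800 4.3150 3.3150 4.2650 0.5250 0.0000 0.0000 0.0000] k=[10 6 4 7 0 0 0 0]
t=10: x=[9.5800 6.2100 4.5250 5.9500 0.7350 0.0000 0.0000 0.0000] k=[10 6 3 4 0 0 0 0]
t=11: x=[9.5800 6.1050 3.4200 3.4750 0.4200 0.0000 0.0000 0.0000] k=[8 7 2 3 3 0 0 0]
t=12: x=[7.8950 6.5800 2.6300 2.8950 2.6850 0.3150 0.0000 0.0000] k=[7 9 5 5 6 3 0 0]
t=13: x=[7.2100 8.3700 5.4200 5.1050 5.5800 3.0000 0.3150 0.0000] k=[7 5 6 2 3 3 0 0]
t=14: x=[6.7900 5.3150 5.4750 2.5250 2.8950 2.6850 0.3150 0.0000] k=[7 3 8 3 0 5 0 0]
t=15: x=[6.5800 3.9450 6.9500 3.2100 0.8400 3.9500 0.5250 0.0000] k=[9 3 9 2 2 2 0 0]
t=16: x=[8.3700 4.2600 7.6350 2.7350 2.0000 1.7900 0.2100 0.0000] k=[11 2 10 3 5 0 1 0]
t=17: x=[10.0550 3.7850 8.4250 3.9450 4.2650 0.6300 0.7900 0.1050] k=[8 1 11 6 4 2 2 0]
t=18: x=[7.2650 2.7850 9.4250 6.3150 4.0000 2.2100 1.7900 0.2100] k=[9 3 10 9 7 2 2 0]
t=19: x=[8.3700 4.3650 9.1600 8.8950 6.6850 2.5250 1.7900 0.2100] k=[9 6 10 12 5 0 2 0]
t=20: x=[8.6850 6.7350 9.7900 11.0550 5.2100 0.7350 1.5800 0.2100] k=[7 10 7 12 4 2 4 2]
t=21: x=[7.3150 9.3700 7.8400 10.6350 4.6300 2.4200 3.5800 2.2100] k=[5 10 8 8 7 5 3 1]
t=22: x=[5.5250 9.2650 8.2100 7.8950 6.8950 5.0000 3.0000 1.2100] k=[4 6 10 7 9 4 3 0]

0.1120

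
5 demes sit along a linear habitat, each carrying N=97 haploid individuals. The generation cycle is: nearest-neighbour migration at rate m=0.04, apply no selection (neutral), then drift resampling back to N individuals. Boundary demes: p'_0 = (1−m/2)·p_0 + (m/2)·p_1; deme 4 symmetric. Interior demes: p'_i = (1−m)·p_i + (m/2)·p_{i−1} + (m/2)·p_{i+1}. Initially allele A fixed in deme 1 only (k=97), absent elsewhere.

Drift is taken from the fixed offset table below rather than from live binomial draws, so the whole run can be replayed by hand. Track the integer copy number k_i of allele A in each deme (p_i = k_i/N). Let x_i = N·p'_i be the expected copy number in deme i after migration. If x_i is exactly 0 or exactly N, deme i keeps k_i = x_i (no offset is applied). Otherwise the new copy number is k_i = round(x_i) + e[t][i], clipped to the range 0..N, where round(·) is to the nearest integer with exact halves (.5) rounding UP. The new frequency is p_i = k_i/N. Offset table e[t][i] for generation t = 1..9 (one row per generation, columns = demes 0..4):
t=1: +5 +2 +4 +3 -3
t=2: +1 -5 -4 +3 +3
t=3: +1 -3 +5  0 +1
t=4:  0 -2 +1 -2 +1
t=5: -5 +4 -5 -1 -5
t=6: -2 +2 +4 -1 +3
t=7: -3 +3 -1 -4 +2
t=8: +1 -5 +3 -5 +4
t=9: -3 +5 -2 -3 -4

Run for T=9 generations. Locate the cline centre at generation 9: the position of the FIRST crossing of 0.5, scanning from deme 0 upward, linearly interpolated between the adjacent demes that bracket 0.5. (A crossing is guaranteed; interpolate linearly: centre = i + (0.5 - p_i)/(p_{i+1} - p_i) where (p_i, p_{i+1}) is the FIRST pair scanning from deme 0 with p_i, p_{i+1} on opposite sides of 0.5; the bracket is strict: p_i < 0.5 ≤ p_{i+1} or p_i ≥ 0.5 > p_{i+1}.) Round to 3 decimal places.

t=0: k=[0 97 0 0 0]
t=1: x=[1.9400 93.1200 1.9400 0.0000 0.0000] k=[7 95 6 0 0]
t=2: x=[8.7600 91.4600 7.6600 0.1200 0.0000] k=[10 86 4 3 0]
t=3: x=[11.5200 82.8400 5.6200 2.9600 0.0600] k=[13 80 11 3 1]
t=4: x=[14.3400 77.2800 12.2200 3.1200 1.0400] k=[14 75 13 1 2]
t=5: x=[15.2200 72.5400 14.0000 1.2600 1.9800] k=[10 77 9 0 0]
t=6: x=[11.3400 74.3000 10.1800 0.1800 0.0000] k=[9 76 14 0 0]
t=7: x=[10.3400 73.4200 14.9600 0.2800 0.0000] k=[7 76 14 0 0]
t=8: x=[8.3800 73.3800 14.9600 0.2800 0.0000] k=[9 68 18 0 0]
t=9: x=[10.1800 65.8200 18.6400 0.3600 0.0000] k=[7 71 17 0 0]

0.648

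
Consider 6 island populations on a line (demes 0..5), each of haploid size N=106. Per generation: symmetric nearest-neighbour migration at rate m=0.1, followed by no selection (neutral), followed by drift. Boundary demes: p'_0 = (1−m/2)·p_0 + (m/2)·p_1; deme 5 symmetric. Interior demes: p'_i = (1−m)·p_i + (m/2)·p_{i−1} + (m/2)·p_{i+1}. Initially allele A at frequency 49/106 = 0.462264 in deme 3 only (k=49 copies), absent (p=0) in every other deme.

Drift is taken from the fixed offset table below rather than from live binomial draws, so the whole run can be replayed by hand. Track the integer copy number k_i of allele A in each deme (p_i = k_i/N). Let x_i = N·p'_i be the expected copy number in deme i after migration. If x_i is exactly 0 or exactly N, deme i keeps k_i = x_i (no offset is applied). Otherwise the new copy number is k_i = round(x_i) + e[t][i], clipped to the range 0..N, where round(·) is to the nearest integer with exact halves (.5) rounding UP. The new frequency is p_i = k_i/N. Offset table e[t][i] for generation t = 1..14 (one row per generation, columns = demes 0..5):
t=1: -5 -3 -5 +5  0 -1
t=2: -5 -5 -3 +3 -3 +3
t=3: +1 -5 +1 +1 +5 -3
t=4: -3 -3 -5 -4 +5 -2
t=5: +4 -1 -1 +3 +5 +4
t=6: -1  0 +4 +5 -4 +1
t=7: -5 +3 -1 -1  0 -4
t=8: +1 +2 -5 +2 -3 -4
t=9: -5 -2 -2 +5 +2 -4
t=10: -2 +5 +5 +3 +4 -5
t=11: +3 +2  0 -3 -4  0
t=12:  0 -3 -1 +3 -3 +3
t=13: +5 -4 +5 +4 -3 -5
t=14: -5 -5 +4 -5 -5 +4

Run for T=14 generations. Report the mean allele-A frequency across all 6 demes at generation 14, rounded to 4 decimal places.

t=0: k=[0 0 0 49 0 0]
t=1: x=[0.0000 0.0000 2.4500 44.1000 2.4500 0.0000] k=[0 0 0 49 2 0]
t=2: x=[0.0000 0.0000 2.4500 44.2000 4.2500 0.1000] k=[0 0 0 47 1 3]
t=3: x=[0.0000 0.0000 2.3500 42.3500 3.4000 2.9000] k=[0 0 3 43 8 0]
t=4: x=[0.0000 0.1500 4.8500 39.2500 9.3500 0.4000] k=[0 0 0 35 14 0]
t=5: x=[0.0000 0.0000 1.7500 32.2000 14.3500 0.7000] k=[0 0 1 35 19 5]
t=6: x=[0.0000 0.0500 2.6500 32.5000 19.1000 5.7000] k=[0 0 7 38 15 7]
t=7: x=[0.0000 0.3500 8.2000 35.3000 15.7500 7.4000] k=[0 3 7 34 16 3]
t=8: x=[0.1500 3.0500 8.1500 31.7500 16.2500 3.6500] k=[1 5 3 34 13 0]
t=9: x=[1.2000 4.7000 4.6500 31.4000 13.4000 0.6500] k=[0 3 3 36 15 0]
t=10: x=[0.1500 2.8500 4.6500 33.3000 15.3000 0.7500] k=[0 8 10 36 19 0]
t=11: x=[0.4000 7.7000 11.2000 33.8500 18.9000 0.9500] k=[3 10 11 31 15 1]
t=12: x=[3.3500 9.7000 11.9500 29.2000 15.1000 1.7000] k=[3 7 11 32 12 5]
t=13: x=[3.2000 7.0000 11.8500 29.9500 12.6500 5.3500] k=[8 3 17 34 10 0]
t=14: x=[7.7500 3.9500 17.1500 31.9500 10.7000 0.5000] k=[3 0 21 27 6 5]

0.0975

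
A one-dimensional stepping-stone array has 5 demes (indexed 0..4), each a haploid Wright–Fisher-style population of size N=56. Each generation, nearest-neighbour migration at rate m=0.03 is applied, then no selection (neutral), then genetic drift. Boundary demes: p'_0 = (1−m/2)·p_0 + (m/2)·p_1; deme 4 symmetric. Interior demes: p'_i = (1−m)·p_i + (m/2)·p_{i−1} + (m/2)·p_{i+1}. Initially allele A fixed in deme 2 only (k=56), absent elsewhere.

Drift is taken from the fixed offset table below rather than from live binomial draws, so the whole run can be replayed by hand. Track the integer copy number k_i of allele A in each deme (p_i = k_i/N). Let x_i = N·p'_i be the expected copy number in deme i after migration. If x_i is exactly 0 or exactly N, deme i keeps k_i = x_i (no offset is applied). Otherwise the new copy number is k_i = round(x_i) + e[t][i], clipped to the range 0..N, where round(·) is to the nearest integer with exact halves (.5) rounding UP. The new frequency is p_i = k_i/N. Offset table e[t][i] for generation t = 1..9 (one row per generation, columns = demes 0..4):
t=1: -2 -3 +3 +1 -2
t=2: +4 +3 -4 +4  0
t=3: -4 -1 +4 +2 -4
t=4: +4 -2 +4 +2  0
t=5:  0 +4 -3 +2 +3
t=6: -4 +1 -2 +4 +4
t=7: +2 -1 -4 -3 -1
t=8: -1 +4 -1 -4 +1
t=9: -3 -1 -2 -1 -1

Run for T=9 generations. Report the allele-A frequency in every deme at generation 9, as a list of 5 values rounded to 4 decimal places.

t=0: k=[0 0 56 0 0]
t=1: x=[0.0000 0.8400 54.3200 0.8400 0.0000] k=[0 0 56 2 0]
t=2: x=[0.0000 0.8400 54.3500 2.7800 0.0300] k=[0 4 50 7 0]
t=3: x=[0.0600 4.6300 48.6650 7.5400 0.1050] k=[0 4 53 10 0]
t=4: x=[0.0600 4.6750 51.6200 10.4950 0.1500] k=[4 3 56 12 0]
t=5: x=[3.9850 3.8100 54.5450 12.4800 0.1800] k=[4 8 52 14 3]
t=6: x=[4.0600 8.6000 50.7700 14.4050 3.1650] k=[0 10 49 18 7]
t=7: x=[0.1500 10.4350 47.9500 18.3000 7.1650] k=[2 9 44 15 6]
t=8: x=[2.1050 9.4200 43.0400 15.3000 6.1350] k=[1 13 42 11 7]
t=9: x=[1.1800 13.2550 41.1000 11.4050 7.0600] k=[0 12 39 10 6]

[0.0000, 0.2143, 0.6964, 0.1786, 0.1071]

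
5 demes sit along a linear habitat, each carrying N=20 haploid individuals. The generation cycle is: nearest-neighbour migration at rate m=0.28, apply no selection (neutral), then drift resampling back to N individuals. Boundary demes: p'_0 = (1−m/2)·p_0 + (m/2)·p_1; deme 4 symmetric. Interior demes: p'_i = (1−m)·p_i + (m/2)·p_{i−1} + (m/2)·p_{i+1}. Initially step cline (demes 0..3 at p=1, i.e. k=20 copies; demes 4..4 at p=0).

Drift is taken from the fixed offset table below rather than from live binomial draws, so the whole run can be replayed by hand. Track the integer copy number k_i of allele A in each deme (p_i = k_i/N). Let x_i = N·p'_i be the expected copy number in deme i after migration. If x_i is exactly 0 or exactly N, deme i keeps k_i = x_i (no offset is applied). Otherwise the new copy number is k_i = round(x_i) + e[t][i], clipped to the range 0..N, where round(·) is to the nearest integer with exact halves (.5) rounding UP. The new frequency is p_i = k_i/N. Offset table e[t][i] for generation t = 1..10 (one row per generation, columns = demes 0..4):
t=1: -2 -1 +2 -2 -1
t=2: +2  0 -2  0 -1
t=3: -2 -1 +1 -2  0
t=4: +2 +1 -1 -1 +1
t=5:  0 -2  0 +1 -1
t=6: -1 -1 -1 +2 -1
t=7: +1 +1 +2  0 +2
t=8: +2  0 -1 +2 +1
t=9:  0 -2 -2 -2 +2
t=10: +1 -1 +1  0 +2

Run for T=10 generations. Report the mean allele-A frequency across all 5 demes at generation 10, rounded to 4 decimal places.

t=0: k=[20 20 20 20 0]
t=1: x=[20.0000 20.0000 20.0000 17.2000 2.8000] k=[20 20 20 15 2]
t=2: x=[20.0000 20.0000 19.3000 13.8800 3.8200] k=[20 20 17 14 3]
t=3: x=[20.0000 19.5800 17.0000 12.8800 4.5400] k=[20 19 18 11 5]
t=4: x=[19.8600 19.0000 17.1600 11.1400 5.8400] k=[20 20 16 10 7]
t=5: x=[20.0000 19.4400 15.7200 10.4200 7.4200] k=[20 17 16 11 6]
t=6: x=[19.5800 17.2800 15.4400 11.0000 6.7000] k=[19 16 14 13 6]
t=7: x=[18.5800 16.1400 14.1400 12.1600 6.9800] k=[20 17 16 12 9]
t=8: x=[19.5800 17.2800 15.5800 12.1400 9.4200] k=[20 17 15 14 10]
t=9: x=[19.5800 17.1400 15.1400 13.5800 10.5600] k=[20 15 13 12 13]
t=10: x=[19.3000 15.4200 13.1400 12.2800 12.8600] k=[20 14 14 12 15]

0.7500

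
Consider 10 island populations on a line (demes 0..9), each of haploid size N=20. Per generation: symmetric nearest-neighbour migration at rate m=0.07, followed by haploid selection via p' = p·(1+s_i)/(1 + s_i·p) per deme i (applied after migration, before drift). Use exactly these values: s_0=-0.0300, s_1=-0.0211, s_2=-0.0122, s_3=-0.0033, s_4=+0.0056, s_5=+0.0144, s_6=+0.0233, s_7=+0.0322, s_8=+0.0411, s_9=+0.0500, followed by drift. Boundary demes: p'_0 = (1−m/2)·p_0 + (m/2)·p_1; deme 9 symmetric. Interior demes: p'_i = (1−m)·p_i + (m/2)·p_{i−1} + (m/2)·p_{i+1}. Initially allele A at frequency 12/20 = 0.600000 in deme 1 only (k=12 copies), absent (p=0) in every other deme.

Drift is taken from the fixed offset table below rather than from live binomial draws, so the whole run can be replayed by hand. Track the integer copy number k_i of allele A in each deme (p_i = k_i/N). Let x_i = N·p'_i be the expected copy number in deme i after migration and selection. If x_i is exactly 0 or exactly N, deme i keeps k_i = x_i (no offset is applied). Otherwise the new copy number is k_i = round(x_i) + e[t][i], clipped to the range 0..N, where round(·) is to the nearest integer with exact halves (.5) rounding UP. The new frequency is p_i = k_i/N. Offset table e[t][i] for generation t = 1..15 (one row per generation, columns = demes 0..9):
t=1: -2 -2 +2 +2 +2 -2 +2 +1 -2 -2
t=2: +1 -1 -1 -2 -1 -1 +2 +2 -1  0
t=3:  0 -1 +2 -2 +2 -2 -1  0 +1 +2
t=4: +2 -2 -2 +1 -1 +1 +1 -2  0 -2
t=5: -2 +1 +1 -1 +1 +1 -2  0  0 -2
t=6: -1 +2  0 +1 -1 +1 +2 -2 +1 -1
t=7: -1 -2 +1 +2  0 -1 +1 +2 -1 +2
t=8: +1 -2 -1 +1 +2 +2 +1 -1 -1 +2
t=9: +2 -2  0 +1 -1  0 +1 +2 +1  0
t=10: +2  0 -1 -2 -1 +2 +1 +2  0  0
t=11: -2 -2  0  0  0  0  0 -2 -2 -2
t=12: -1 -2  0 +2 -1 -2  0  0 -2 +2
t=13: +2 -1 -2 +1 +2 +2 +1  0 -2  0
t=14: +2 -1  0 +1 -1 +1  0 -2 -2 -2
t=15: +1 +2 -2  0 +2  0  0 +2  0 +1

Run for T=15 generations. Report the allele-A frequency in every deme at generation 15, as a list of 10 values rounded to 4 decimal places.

[0.3500, 0.1000, 0.0000, 0.3500, 0.1500, 0.2500, 0.2500, 0.1000, 0.0000, 0.0000]

t=0: k=[0 12 0 0 0 0 0 0 0 0]
t=1: x=[0.4077 11.0547 0.4150 0.0000 0.0000 0.0000 0.0000 0.0000 0.0000 0.0000] k=[0 9 2 0 0 0 0 0 0 0]
t=2: x=[0.3057 8.3361 2.1513 0.0698 0.0000 0.0000 0.0000 0.0000 0.0000 0.0000] k=[1 7 1 0 0 0 0 0 0 0]
t=3: x=[1.1758 6.4862 1.1615 0.0349 0.0000 0.0000 0.0000 0.0000 0.0000 0.0000] k=[1 5 3 0 0 0 0 0 0 0]
t=4: x=[1.1077 4.7127 2.9341 0.1047 0.0000 0.0000 0.0000 0.0000 0.0000 0.0000] k=[3 3 1 1 0 0 0 0 0 0]
t=5: x=[2.9232 2.8771 1.0576 0.9620 0.0352 0.0000 0.0000 0.0000 0.0000 0.0000] k=[1 4 2 0 1 0 0 0 0 0]
t=6: x=[1.0736 3.7595 1.9780 0.1047 0.9350 0.0355 0.0000 0.0000 0.0000 0.0000] k=[0 6 2 1 0 1 0 0 0 0]
t=7: x=[0.2038 5.5640 2.0820 0.9969 0.0704 0.9428 0.0358 0.0000 0.0000 0.0000] k=[0 4 3 3 0 0 1 0 0 0]
t=8: x=[0.1358 3.7595 3.0035 2.8868 0.1056 0.0355 0.9506 0.0361 0.0000 0.0000] k=[1 2 2 4 2 2 2 0 0 0]
t=9: x=[1.0055 1.9275 2.0473 3.8497 2.0804 2.0259 1.9705 0.0722 0.0000 0.0000] k=[3 0 2 5 1 2 3 2 0 0]
t=10: x=[2.8204 0.1713 2.0127 4.7430 1.1812 2.0259 2.9881 2.0219 0.0729 0.0000] k=[5 0 1 3 0 4 4 4 0 0]
t=11: x=[4.7144 0.2056 1.0230 2.8170 0.2464 3.9047 4.0742 3.9597 0.1457 0.0000] k=[3 0 1 3 0 4 4 2 0 0]
t=12: x=[2.8204 0.1371 1.0230 2.8170 0.2464 3.9047 4.0032 2.0578 0.0729 0.0000] k=[2 0 1 5 0 2 4 2 0 0]
t=13: x=[1.8775 0.1028 1.0923 4.6732 0.2464 2.0259 3.9323 2.0578 0.0729 0.0000] k=[4 0 0 6 2 4 5 2 0 0]
t=14: x=[3.7660 0.1371 0.2075 5.6366 2.2210 4.0106 4.9452 2.0937 0.0729 0.0000] k=[6 0 0 7 1 5 5 0 0 0]
t=15: x=[5.6655 0.2056 0.2420 6.5305 1.3570 4.9128 4.9098 0.1806 0.0000 0.0000] k=[7 2 0 7 3 5 5 2 0 0]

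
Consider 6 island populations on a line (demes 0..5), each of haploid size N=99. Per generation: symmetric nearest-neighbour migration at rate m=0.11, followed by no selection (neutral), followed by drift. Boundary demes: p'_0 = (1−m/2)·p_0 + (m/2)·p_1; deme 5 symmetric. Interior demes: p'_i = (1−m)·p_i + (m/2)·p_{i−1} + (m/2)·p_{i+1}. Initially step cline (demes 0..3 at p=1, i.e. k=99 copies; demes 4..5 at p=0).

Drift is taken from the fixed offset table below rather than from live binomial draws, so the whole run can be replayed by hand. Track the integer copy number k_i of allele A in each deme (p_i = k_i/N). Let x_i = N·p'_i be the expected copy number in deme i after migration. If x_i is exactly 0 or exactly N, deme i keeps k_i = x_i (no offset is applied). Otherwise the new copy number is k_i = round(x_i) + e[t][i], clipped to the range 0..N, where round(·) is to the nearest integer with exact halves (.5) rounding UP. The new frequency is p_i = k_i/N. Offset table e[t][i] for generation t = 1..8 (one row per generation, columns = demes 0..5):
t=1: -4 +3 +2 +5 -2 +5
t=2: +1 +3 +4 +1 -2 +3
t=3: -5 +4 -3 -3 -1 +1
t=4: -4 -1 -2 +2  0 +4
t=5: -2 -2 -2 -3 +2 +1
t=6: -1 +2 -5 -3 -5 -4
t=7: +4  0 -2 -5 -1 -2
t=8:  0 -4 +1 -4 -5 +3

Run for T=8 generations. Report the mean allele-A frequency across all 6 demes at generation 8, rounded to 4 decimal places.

t=0: k=[99 99 99 99 0 0]
t=1: x=[99.0000 99.0000 99.0000 93.5550 5.4450 0.0000] k=[99 99 99 99 3 0]
t=2: x=[99.0000 99.0000 99.0000 93.7200 8.1150 0.1650] k=[99 99 99 95 6 3]
t=3: x=[99.0000 99.0000 98.7800 90.3250 10.7300 3.1650] k=[99 99 96 87 10 4]
t=4: x=[99.0000 98.8350 95.6700 83.2600 13.9050 4.3300] k=[99 98 94 85 14 8]
t=5: x=[98.9450 97.8350 93.7250 81.5900 17.5750 8.3300] k=[97 96 92 79 20 9]
t=6: x=[96.9450 95.8350 91.5050 76.4700 22.6400 9.6050] k=[96 98 87 73 18 6]
t=7: x=[96.1100 97.2850 86.8350 70.7450 20.3650 6.6600] k=[99 97 85 66 19 5]
t=8: x=[98.8900 96.4500 84.6150 64.4600 20.8150 5.7700] k=[99 92 86 60 16 9]

0.6094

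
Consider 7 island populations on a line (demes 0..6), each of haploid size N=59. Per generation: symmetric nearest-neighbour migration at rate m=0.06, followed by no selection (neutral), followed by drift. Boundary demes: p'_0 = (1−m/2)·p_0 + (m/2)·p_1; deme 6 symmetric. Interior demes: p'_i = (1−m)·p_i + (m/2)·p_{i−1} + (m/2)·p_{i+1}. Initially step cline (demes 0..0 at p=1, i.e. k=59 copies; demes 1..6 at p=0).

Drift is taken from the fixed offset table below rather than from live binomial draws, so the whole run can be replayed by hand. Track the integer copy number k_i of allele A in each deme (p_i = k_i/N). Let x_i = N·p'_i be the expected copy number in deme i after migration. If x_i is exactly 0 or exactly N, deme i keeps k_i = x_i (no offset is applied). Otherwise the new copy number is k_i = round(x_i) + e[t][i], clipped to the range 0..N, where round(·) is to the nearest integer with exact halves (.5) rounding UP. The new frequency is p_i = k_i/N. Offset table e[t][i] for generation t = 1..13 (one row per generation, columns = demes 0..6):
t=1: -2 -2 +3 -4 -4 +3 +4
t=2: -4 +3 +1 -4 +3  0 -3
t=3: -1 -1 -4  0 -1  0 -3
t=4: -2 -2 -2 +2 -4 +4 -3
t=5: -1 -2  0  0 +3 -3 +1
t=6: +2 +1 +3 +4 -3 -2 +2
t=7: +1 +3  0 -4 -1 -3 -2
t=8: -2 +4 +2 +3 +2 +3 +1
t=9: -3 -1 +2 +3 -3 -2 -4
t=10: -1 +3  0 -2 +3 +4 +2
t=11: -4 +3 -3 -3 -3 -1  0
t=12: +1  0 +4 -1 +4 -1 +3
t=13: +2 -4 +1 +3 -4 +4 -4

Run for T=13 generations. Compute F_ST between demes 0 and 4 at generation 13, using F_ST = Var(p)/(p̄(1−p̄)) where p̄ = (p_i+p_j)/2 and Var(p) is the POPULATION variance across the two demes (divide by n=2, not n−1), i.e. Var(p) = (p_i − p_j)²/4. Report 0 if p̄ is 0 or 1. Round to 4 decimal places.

0.3721

t=0: k=[59 0 0 0 0 0 0]
t=1: x=[57.2300 1.7700 0.0000 0.0000 0.0000 0.0000 0.0000] k=[55 0 0 0 0 0 0]
t=2: x=[53.3500 1.6500 0.0000 0.0000 0.0000 0.0000 0.0000] k=[49 5 0 0 0 0 0]
t=3: x=[47.6800 6.1700 0.1500 0.0000 0.0000 0.0000 0.0000] k=[47 5 0 0 0 0 0]
t=4: x=[45.7400 6.1100 0.1500 0.0000 0.0000 0.0000 0.0000] k=[44 4 0 0 0 0 0]
t=5: x=[42.8000 5.0800 0.1200 0.0000 0.0000 0.0000 0.0000] k=[42 3 0 0 0 0 0]
t=6: x=[40.8300 4.0800 0.0900 0.0000 0.0000 0.0000 0.0000] k=[43 5 3 0 0 0 0]
t=7: x=[41.8600 6.0800 2.9700 0.0900 0.0000 0.0000 0.0000] k=[43 9 3 0 0 0 0]
t=8: x=[41.9800 9.8400 3.0900 0.0900 0.0000 0.0000 0.0000] k=[40 14 5 3 0 0 0]
t=9: x=[39.2200 14.5100 5.2100 2.9700 0.0900 0.0000 0.0000] k=[36 14 7 6 0 0 0]
t=10: x=[35.3400 14.4500 7.1800 5.8500 0.1800 0.0000 0.0000] k=[34 17 7 4 3 0 0]
t=11: x=[33.4900 17.2100 7.2100 4.0600 2.9400 0.0900 0.0000] k=[29 20 4 1 0 0 0]
t=12: x=[28.7300 19.7900 4.3900 1.0600 0.0300 0.0000 0.0000] k=[30 20 8 0 4 0 0]
t=13: x=[29.7000 19.9400 8.1200 0.3600 3.7600 0.1200 0.0000] k=[32 16 9 3 0 4 0]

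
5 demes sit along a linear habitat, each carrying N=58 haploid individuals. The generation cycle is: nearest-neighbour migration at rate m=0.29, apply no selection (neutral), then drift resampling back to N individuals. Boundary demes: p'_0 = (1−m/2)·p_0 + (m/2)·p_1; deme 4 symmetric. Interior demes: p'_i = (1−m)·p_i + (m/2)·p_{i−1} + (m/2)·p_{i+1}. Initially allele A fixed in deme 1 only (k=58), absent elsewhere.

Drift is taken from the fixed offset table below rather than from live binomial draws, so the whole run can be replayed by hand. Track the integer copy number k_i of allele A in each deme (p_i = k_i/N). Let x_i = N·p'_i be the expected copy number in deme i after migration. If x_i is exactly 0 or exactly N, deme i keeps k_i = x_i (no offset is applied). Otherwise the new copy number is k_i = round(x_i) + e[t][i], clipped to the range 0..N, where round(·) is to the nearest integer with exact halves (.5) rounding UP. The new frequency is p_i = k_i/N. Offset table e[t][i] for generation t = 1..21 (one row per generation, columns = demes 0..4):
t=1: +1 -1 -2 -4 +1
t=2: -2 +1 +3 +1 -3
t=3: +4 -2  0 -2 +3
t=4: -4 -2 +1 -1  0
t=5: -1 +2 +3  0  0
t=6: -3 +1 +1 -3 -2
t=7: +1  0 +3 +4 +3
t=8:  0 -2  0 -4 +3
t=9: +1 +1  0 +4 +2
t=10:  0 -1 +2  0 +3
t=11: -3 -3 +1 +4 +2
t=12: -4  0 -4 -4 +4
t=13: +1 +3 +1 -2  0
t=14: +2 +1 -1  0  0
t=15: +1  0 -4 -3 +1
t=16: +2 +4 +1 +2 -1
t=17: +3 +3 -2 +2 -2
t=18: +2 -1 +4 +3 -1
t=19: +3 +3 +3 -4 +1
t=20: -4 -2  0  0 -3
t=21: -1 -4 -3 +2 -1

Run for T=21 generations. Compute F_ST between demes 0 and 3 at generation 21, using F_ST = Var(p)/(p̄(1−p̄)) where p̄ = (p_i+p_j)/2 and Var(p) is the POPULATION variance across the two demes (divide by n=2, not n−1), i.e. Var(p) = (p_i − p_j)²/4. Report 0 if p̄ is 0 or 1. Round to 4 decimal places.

0.0032

t=0: k=[0 58 0 0 0]
t=1: x=[8.4100 41.1800 8.4100 0.0000 0.0000] k=[9 40 6 0 0]
t=2: x=[13.4950 30.5750 10.0600 0.8700 0.0000] k=[11 32 13 2 0]
t=3: x=[14.0450 26.2000 14.1600 3.3050 0.2900] k=[18 24 14 1 3]
t=4: x=[18.8700 21.6800 13.5650 3.1750 2.7100] k=[15 20 15 2 3]
t=5: x=[15.7250 18.5500 13.8400 4.0300 2.8550] k=[15 21 17 4 3]
t=6: x=[15.8700 19.5500 15.6950 5.7400 3.1450] k=[13 21 17 3 1]
t=7: x=[14.1600 19.2600 15.5500 4.7400 1.2900] k=[15 19 19 9 4]
t=8: x=[15.5800 18.4200 17.5500 9.7250 4.7250] k=[16 16 18 6 8]
t=9: x=[16.0000 16.2900 15.9700 8.0300 7.7100] k=[17 17 16 12 10]
t=10: x=[17.0000 16.8550 15.5650 12.2900 10.2900] k=[17 16 18 12 13]
t=11: x=[16.8550 16.4350 16.8400 13.0150 12.8550] k=[14 13 18 17 15]
t=12: x=[13.8550 13.8700 17.1300 16.8550 15.2900] k=[10 14 13 13 19]
t=13: x=[10.5800 13.2750 13.1450 13.8700 18.1300] k=[12 16 14 12 18]
t=14: x=[12.5800 15.1300 14.0000 13.1600 17.1300] k=[15 16 13 13 17]
t=15: x=[15.1450 15.4200 13.4350 13.5800 16.4200] k=[16 15 9 11 17]
t=16: x=[15.8550 14.2750 10.1600 11.5800 16.1300] k=[18 18 11 14 15]
t=17: x=[18.0000 16.9850 12.4500 13.7100 14.8550] k=[21 20 10 16 13]
t=18: x=[20.8550 18.6950 12.3200 14.6950 13.4350] k=[23 18 16 18 12]
t=19: x=[22.2750 18.4350 16.5800 16.8400 12.8700] k=[25 21 20 13 14]
t=20: x=[24.4200 21.4350 19.1300 14.1600 13.8550] k=[20 19 19 14 11]
t=21: x=[19.8550 19.1450 18.2750 14.2900 11.4350] k=[19 15 15 16 10]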